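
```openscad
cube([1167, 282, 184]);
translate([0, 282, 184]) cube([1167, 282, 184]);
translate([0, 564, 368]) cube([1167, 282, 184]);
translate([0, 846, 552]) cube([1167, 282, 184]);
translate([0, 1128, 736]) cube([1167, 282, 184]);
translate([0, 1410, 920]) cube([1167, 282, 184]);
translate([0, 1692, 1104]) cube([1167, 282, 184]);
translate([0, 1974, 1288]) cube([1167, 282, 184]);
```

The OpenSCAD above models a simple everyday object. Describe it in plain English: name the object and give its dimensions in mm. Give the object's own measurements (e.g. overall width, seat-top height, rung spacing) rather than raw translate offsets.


A straight staircase of 8 solid steps. Each step is 1167 mm wide (x), 282 mm deep (y, the going) and 184 mm tall (the rise). The first step rests on the floor; each subsequent step sits one going further in +y and one rise higher in +z, directly behind and above the previous step with no overlap.


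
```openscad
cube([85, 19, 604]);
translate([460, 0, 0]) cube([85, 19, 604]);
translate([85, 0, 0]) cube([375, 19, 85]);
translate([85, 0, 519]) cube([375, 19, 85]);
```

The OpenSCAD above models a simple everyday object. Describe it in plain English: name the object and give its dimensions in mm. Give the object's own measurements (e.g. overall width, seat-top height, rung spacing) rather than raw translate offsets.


A rectangular picture frame lying in the x–z plane (depth along y). The opening is 375 mm wide (x) by 434 mm tall (z), surrounded by a border 85 mm wide on all four sides. The frame is 19 mm deep and is made of two full-height vertical stiles with two horizontal rails fitted between them.


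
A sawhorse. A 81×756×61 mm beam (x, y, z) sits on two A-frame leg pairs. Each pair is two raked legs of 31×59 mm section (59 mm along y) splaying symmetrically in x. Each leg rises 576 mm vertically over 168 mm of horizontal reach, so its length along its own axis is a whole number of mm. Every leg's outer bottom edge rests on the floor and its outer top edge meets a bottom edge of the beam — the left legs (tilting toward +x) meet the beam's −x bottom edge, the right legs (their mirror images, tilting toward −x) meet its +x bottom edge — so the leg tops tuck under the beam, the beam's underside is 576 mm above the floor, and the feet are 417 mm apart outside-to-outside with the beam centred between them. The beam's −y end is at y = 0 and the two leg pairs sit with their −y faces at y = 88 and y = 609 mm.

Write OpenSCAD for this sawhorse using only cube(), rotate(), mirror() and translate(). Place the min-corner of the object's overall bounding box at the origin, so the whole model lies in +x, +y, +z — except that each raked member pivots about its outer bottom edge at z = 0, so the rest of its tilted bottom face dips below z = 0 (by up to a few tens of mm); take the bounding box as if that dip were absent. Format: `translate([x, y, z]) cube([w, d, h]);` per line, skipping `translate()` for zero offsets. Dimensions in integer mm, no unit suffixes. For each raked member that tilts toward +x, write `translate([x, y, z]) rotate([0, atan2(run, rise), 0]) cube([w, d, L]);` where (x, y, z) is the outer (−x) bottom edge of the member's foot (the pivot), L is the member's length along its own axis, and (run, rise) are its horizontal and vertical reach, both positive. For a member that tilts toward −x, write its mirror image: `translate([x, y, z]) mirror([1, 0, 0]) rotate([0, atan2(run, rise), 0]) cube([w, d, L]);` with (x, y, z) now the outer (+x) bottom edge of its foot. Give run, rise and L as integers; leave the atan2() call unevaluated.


// leg length = √(168² + 576²) = 600
// right-leg outer foot x = 2·168 + 81 = 417
// beam min-corner = (168, 0, 576)
translate([168, 0, 576]) cube([81, 756, 61]);
translate([0, 88, 0]) rotate([0, atan2(168, 576), 0]) cube([31, 59, 600]);
translate([417, 88, 0]) mirror([1, 0, 0]) rotate([0, atan2(168, 576), 0]) cube([31, 59, 600]);
translate([0, 609, 0]) rotate([0, atan2(168, 576), 0]) cube([31, 59, 600]);
translate([417, 609, 0]) mirror([1, 0, 0]) rotate([0, atan2(168, 576), 0]) cube([31, 59, 600]);


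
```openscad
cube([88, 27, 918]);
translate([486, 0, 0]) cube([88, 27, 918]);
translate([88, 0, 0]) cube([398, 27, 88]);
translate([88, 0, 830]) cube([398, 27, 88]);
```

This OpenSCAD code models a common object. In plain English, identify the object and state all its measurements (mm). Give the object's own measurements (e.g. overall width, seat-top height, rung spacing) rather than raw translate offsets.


A rectangular picture frame lying in the x–z plane (depth along y). The opening is 398 mm wide (x) by 742 mm tall (z), surrounded by a border 88 mm wide on all four sides. The frame is 27 mm deep and is made of two full-height vertical stiles with two horizontal rails fitted between them.


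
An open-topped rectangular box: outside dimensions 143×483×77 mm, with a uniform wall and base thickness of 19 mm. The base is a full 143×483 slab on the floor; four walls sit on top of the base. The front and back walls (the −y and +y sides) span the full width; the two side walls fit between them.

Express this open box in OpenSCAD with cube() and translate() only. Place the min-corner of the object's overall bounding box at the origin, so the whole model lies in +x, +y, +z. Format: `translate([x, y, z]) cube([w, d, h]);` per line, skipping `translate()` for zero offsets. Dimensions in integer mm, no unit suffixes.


cube([143, 483, 19]);
translate([0, 0, 19]) cube([143, 19, 58]);
translate([0, 464, 19]) cube([143, 19, 58]);
translate([0, 19, 19]) cube([19, 445, 58]);
translate([124, 19, 19]) cube([19, 445, 58]);


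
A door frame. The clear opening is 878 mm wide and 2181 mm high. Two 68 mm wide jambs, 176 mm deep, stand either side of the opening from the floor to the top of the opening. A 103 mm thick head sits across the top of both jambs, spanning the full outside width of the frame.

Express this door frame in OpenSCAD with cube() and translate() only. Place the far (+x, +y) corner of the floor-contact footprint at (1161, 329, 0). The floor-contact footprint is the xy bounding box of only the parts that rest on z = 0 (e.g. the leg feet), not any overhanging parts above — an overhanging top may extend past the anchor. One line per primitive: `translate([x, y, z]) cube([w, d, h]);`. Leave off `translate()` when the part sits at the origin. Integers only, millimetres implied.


translate([147, 153, 0]) cube([68, 176, 2181]);
translate([1093, 153, 0]) cube([68, 176, 2181]);
translate([147, 153, 2181]) cube([1014, 176, 103]);


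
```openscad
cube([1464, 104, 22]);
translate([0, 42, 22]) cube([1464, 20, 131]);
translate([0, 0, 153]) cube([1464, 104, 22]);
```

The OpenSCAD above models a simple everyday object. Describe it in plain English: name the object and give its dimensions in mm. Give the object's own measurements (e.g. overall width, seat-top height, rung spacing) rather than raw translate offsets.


An I-beam lying along x, 1464 mm long. Overall section height 175 mm. Two flanges 104 mm wide (y) and 22 mm thick, one on the floor and one at the top; a web 20 mm thick runs between them, centred on the flange width.


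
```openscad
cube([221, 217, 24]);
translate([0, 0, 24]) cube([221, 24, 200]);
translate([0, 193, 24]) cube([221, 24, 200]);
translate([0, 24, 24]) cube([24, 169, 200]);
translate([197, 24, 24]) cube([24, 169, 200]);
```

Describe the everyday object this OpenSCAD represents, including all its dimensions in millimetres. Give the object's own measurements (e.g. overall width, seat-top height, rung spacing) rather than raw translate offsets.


An open-topped rectangular box: outside dimensions 221×217×224 mm, with a uniform wall and base thickness of 24 mm. The base is a full 221×217 slab on the floor; four walls sit on top of the base. The front and back walls (the −y and +y sides) span the full width; the two side walls fit between them.


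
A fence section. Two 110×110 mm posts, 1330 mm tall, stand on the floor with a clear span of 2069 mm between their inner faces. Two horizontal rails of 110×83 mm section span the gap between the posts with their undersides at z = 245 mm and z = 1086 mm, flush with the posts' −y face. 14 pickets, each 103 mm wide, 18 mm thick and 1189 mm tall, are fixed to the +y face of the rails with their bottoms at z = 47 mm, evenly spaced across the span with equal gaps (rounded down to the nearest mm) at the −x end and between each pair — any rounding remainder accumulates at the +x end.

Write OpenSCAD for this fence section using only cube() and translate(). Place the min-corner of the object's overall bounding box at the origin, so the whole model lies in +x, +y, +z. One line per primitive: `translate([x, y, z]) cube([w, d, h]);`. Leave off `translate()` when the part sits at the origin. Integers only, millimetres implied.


cube([110, 110, 1330]);
translate([2179, 0, 0]) cube([110, 110, 1330]);
translate([110, 0, 245]) cube([2069, 110, 83]);
translate([110, 0, 1086]) cube([2069, 110, 83]);
translate([151, 110, 47]) cube([103, 18, 1189]);
translate([295, 110, 47]) cube([103, 18, 1189]);
translate([439, 110, 47]) cube([103, 18, 1189]);
translate([583, 110, 47]) cube([103, 18, 1189]);
translate([727, 110, 47]) cube([103, 18, 1189]);
translate([871, 110, 47]) cube([103, 18, 1189]);
translate([1015, 110, 47]) cube([103, 18, 1189]);
translate([1159, 110, 47]) cube([103, 18, 1189]);
translate([1303, 110, 47]) cube([103, 18, 1189]);
translate([1447, 110, 47]) cube([103, 18, 1189]);
translate([1591, 110, 47]) cube([103, 18, 1189]);
translate([1735, 110, 47]) cube([103, 18, 1189]);
translate([1879, 110, 47]) cube([103, 18, 1189]);
translate([2023, 110, 47]) cube([103, 18, 1189]);


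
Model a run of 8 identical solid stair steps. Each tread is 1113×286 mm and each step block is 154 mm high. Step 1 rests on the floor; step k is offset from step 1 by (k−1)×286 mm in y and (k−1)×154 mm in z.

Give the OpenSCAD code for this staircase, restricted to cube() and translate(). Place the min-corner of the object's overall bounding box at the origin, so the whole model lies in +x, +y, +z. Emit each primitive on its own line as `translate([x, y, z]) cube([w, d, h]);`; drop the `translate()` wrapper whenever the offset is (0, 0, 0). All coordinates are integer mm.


cube([1113, 286, 154]);
translate([0, 286, 154]) cube([1113, 286, 154]);
translate([0, 572, 308]) cube([1113, 286, 154]);
translate([0, 858, 462]) cube([1113, 286, 154]);
translate([0, 1144, 616]) cube([1113, 286, 154]);
translate([0, 1430, 770]) cube([1113, 286, 154]);
translate([0, 1716, 924]) cube([1113, 286, 154]);
translate([0, 2002, 1078]) cube([1113, 286, 154]);


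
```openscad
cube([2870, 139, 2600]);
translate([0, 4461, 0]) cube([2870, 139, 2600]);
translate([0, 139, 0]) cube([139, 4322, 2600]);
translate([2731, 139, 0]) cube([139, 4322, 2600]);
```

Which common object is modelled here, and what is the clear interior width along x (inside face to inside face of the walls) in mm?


A house (or room) frame. The interior width is 2592 mm.

Four 2600 mm walls enclosing a rectangle with no floor or roof — a room or house frame. Outside width is 2870 mm and wall thickness is 139 mm, so the interior width is 2870 − 2 × 139 = 2592 mm.


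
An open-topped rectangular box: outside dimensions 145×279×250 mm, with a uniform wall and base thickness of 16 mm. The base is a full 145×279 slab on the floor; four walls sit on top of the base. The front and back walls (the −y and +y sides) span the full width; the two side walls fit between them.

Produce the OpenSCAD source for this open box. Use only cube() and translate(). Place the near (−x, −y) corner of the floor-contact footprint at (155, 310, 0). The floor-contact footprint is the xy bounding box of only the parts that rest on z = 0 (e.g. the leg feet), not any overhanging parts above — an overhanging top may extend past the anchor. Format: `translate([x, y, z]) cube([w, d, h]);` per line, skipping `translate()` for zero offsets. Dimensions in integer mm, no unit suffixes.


translate([155, 310, 0]) cube([145, 279, 16]);
translate([155, 310, 16]) cube([145, 16, 234]);
translate([155, 573, 16]) cube([145, 16, 234]);
translate([155, 326, 16]) cube([16, 247, 234]);
translate([284, 326, 16]) cube([16, 247, 234]);


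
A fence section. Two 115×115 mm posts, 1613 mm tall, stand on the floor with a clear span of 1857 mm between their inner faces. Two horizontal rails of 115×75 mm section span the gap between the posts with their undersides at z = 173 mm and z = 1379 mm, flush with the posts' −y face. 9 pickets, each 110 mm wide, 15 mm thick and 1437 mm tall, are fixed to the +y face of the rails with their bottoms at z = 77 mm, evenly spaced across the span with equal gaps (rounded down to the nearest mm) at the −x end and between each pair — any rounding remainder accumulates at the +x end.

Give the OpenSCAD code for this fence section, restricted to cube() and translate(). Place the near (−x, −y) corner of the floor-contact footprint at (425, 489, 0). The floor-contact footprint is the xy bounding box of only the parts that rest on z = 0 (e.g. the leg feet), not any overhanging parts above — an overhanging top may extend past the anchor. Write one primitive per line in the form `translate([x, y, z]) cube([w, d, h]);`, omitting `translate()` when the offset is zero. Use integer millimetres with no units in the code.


translate([425, 489, 0]) cube([115, 115, 1613]);
translate([2397, 489, 0]) cube([115, 115, 1613]);
translate([540, 489, 173]) cube([1857, 115, 75]);
translate([540, 489, 1379]) cube([1857, 115, 75]);
translate([626, 604, 77]) cube([110, 15, 1437]);
translate([822, 604, 77]) cube([110, 15, 1437]);
translate([1018, 604, 77]) cube([110, 15, 1437]);
translate([1214, 604, 77]) cube([110, 15, 1437]);
translate([1410, 604, 77]) cube([110, 15, 1437]);
translate([1606, 604, 77]) cube([110, 15, 1437]);
translate([1802, 604, 77]) cube([110, 15, 1437]);
translate([1998, 604, 77]) cube([110, 15, 1437]);
translate([2194, 604, 77]) cube([110, 15, 1437]);


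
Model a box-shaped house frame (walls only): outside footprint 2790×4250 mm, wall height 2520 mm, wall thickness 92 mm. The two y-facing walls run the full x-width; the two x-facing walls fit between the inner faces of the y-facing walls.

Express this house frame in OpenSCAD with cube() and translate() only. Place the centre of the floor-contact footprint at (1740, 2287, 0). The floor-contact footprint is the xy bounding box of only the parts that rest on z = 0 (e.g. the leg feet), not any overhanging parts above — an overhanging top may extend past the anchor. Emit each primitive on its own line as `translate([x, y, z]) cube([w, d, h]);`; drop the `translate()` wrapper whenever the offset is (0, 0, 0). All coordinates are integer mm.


translate([345, 162, 0]) cube([2790, 92, 2520]);
translate([345, 4320, 0]) cube([2790, 92, 2520]);
translate([345, 254, 0]) cube([92, 4066, 2520]);
translate([3043, 254, 0]) cube([92, 4066, 2520]);


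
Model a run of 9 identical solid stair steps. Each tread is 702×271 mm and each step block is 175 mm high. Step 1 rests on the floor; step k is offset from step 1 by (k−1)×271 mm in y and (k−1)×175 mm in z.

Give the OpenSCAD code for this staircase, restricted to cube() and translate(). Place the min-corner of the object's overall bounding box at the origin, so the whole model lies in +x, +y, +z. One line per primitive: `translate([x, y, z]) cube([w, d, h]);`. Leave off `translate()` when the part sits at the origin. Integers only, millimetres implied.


cube([702, 271, 175]);
translate([0, 271, 175]) cube([702, 271, 175]);
translate([0, 542, 350]) cube([702, 271, 175]);
translate([0, 813, 525]) cube([702, 271, 175]);
translate([0, 1084, 700]) cube([702, 271, 175]);
translate([0, 1355, 875]) cube([702, 271, 175]);
translate([0, 1626, 1050]) cube([702, 271, 175]);
translate([0, 1897, 1225]) cube([702, 271, 175]);
translate([0, 2168, 1400]) cube([702, 271, 175]);


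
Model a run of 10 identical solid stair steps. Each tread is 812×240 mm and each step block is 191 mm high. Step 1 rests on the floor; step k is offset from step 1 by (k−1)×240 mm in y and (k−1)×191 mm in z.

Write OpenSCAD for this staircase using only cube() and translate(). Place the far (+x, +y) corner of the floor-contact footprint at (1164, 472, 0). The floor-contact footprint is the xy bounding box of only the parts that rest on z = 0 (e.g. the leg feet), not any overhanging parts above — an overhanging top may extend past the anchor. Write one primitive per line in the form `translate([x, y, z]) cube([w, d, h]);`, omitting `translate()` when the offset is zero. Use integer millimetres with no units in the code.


translate([352, 232, 0]) cube([812, 240, 191]);
translate([352, 472, 191]) cube([812, 240, 191]);
translate([352, 712, 382]) cube([812, 240, 191]);
translate([352, 952, 573]) cube([812, 240, 191]);
translate([352, 1192, 764]) cube([812, 240, 191]);
translate([352, 1432, 955]) cube([812, 240, 191]);
translate([352, 1672, 1146]) cube([812, 240, 191]);
translate([352, 1912, 1337]) cube([812, 240, 191]);
translate([352, 2152, 1528]) cube([812, 240, 191]);
translate([352, 2392, 1719]) cube([812, 240, 191]);


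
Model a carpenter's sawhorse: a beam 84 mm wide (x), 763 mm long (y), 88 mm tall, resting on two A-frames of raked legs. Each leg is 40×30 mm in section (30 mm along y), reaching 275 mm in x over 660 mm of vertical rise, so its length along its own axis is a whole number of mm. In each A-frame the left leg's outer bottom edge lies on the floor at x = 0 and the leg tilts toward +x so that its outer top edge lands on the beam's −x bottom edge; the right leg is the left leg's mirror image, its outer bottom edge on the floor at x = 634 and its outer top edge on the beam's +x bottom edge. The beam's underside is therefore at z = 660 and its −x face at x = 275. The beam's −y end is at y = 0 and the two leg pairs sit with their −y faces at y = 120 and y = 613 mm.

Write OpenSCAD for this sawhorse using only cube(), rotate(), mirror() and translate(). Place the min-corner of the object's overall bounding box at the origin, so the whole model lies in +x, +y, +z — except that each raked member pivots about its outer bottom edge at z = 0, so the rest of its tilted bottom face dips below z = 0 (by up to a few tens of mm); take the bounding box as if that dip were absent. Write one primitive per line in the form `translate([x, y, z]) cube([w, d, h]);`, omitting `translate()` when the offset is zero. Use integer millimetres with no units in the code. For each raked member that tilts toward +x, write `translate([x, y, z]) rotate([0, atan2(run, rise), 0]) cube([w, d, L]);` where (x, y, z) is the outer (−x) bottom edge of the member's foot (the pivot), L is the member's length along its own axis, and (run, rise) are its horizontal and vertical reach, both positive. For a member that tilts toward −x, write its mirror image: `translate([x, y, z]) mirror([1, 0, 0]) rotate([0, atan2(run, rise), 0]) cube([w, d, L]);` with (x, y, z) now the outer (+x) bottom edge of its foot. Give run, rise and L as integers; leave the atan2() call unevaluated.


// leg length = √(275² + 660²) = 715
// right-leg outer foot x = 2·275 + 84 = 634
// beam min-corner = (275, 0, 660)
translate([275, 0, 660]) cube([84, 763, 88]);
translate([0, 120, 0]) rotate([0, atan2(275, 660), 0]) cube([40, 30, 715]);
translate([634, 120, 0]) mirror([1, 0, 0]) rotate([0, atan2(275, 660), 0]) cube([40, 30, 715]);
translate([0, 613, 0]) rotate([0, atan2(275, 660), 0]) cube([40, 30, 715]);
translate([634, 613, 0]) mirror([1, 0, 0]) rotate([0, atan2(275, 660), 0]) cube([40, 30, 715]);


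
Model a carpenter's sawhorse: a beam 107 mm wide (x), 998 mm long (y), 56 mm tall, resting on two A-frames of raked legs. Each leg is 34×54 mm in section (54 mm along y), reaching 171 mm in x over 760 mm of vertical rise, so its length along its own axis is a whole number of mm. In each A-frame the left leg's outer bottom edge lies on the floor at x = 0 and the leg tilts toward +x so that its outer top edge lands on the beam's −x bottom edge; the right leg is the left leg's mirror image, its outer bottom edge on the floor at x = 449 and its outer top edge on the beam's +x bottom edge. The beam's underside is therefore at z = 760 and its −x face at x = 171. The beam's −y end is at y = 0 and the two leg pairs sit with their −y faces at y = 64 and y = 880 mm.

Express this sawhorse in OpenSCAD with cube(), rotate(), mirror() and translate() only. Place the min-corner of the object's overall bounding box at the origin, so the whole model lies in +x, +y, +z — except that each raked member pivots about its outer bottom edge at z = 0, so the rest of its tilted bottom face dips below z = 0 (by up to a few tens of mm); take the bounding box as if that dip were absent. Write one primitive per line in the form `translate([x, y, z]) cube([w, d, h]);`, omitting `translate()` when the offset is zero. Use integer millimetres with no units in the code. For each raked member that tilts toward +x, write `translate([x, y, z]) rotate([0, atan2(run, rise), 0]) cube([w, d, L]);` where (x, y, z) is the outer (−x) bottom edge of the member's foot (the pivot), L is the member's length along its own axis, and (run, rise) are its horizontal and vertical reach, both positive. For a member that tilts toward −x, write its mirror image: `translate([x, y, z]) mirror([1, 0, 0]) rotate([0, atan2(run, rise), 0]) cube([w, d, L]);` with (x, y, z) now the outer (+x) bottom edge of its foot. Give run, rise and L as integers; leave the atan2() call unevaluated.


translate([171, 0, 760]) cube([107, 998, 56]);
translate([0, 64, 0]) rotate([0, atan2(171, 760), 0]) cube([34, 54, 779]);
translate([449, 64, 0]) mirror([1, 0, 0]) rotate([0, atan2(171, 760), 0]) cube([34, 54, 779]);
translate([0, 880, 0]) rotate([0, atan2(171, 760), 0]) cube([34, 54, 779]);
translate([449, 880, 0]) mirror([1, 0, 0]) rotate([0, atan2(171, 760), 0]) cube([34, 54, 779]);


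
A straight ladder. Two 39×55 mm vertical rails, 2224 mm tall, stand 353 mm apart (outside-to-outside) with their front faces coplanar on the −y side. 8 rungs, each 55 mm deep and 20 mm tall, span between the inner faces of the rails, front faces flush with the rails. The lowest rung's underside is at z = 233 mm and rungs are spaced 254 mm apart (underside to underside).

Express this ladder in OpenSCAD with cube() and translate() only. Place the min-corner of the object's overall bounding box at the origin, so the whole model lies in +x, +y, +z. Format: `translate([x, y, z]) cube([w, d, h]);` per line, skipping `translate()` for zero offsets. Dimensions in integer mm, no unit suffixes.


cube([39, 55, 2224]);
translate([314, 0, 0]) cube([39, 55, 2224]);
translate([39, 0, 233]) cube([275, 55, 20]);
translate([39, 0, 487]) cube([275, 55, 20]);
translate([39, 0, 741]) cube([275, 55, 20]);
translate([39, 0, 995]) cube([275, 55, 20]);
translate([39, 0, 1249]) cube([275, 55, 20]);
translate([39, 0, 1503]) cube([275, 55, 20]);
translate([39, 0, 1757]) cube([275, 55, 20]);
translate([39, 0, 2011]) cube([275, 55, 20]);


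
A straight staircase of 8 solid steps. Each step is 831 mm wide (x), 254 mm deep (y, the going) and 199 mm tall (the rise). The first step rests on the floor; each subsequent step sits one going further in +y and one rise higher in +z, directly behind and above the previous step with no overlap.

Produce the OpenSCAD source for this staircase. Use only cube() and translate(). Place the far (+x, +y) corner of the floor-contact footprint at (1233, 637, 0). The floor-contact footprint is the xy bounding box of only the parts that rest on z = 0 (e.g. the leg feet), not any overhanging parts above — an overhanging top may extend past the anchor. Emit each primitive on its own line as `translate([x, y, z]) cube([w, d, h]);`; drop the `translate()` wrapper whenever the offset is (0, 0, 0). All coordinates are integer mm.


translate([402, 383, 0]) cube([831, 254, 199]);
translate([402, 637, 199]) cube([831, 254, 199]);
translate([402, 891, 398]) cube([831, 254, 199]);
translate([402, 1145, 597]) cube([831, 254, 199]);
translate([402, 1399, 796]) cube([831, 254, 199]);
translate([402, 1653, 995]) cube([831, 254, 199]);
translate([402, 1907, 1194]) cube([831, 254, 199]);
translate([402, 2161, 1393]) cube([831, 254, 199]);


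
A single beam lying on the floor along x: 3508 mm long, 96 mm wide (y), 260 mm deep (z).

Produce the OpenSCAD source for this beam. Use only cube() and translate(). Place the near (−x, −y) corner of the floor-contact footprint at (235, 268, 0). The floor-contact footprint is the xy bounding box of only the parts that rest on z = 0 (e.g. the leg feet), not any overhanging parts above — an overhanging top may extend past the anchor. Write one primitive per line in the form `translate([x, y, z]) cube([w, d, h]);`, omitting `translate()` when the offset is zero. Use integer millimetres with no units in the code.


translate([235, 268, 0]) cube([3508, 96, 260]);


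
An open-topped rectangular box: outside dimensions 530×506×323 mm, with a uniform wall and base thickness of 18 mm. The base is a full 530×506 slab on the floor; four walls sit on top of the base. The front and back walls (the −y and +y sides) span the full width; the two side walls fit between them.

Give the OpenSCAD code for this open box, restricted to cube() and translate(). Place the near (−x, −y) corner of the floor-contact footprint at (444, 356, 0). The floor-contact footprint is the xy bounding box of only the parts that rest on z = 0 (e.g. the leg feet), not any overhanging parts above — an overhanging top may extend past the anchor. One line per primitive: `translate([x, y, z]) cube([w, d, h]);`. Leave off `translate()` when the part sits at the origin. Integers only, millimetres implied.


translate([444, 356, 0]) cube([530, 506, 18]);
translate([444, 356, 18]) cube([530, 18, 305]);
translate([444, 844, 18]) cube([530, 18, 305]);
translate([444, 374, 18]) cube([18, 470, 305]);
translate([956, 374, 18]) cube([18, 470, 305]);


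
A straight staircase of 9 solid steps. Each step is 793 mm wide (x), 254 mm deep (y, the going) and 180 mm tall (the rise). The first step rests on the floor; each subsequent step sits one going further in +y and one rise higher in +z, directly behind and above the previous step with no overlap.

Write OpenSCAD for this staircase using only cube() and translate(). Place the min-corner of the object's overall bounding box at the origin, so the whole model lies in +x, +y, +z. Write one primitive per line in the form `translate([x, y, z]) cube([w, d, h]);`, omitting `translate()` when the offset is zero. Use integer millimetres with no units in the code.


cube([793, 254, 180]);
translate([0, 254, 180]) cube([793, 254, 180]);
translate([0, 508, 360]) cube([793, 254, 180]);
translate([0, 762, 540]) cube([793, 254, 180]);
translate([0, 1016, 720]) cube([793, 254, 180]);
translate([0, 1270, 900]) cube([793, 254, 180]);
translate([0, 1524, 1080]) cube([793, 254, 180]);
translate([0, 1778, 1260]) cube([793, 254, 180]);
translate([0, 2032, 1440]) cube([793, 254, 180]);


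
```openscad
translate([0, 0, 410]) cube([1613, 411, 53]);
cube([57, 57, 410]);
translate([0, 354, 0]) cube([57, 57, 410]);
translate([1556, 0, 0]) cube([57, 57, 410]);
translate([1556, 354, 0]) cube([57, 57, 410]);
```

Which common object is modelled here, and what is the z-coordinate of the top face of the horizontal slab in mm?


A bench. The seat-top height is 463 mm.

A long slab on four corner posts — a bench. The slab sits at z = 410 with thickness 53, so the top is 410 + 53 = 463 mm.


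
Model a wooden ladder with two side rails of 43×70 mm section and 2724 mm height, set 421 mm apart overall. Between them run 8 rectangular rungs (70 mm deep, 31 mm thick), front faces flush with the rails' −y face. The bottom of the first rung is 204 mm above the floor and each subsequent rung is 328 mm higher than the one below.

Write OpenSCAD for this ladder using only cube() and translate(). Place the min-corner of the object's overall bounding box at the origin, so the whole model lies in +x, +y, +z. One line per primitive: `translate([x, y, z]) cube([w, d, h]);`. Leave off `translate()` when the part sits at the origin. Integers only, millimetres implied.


cube([43, 70, 2724]);
translate([378, 0, 0]) cube([43, 70, 2724]);
translate([43, 0, 204]) cube([335, 70, 31]);
translate([43, 0, 532]) cube([335, 70, 31]);
translate([43, 0, 860]) cube([335, 70, 31]);
translate([43, 0, 1188]) cube([335, 70, 31]);
translate([43, 0, 1516]) cube([335, 70, 31]);
translate([43, 0, 1844]) cube([335, 70, 31]);
translate([43, 0, 2172]) cube([335, 70, 31]);
translate([43, 0, 2500]) cube([335, 70, 31]);


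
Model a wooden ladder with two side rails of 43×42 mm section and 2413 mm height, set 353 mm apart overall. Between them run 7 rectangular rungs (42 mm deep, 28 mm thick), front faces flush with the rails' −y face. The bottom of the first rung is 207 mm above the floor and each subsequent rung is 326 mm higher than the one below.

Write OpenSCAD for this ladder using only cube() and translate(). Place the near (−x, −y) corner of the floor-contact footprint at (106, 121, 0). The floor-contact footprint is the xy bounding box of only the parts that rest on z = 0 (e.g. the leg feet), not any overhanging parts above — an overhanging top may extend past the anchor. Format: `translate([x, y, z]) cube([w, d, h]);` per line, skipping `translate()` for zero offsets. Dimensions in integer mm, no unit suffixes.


translate([106, 121, 0]) cube([43, 42, 2413]);
translate([416, 121, 0]) cube([43, 42, 2413]);
translate([149, 121, 207]) cube([267, 42, 28]);
translate([149, 121, 533]) cube([267, 42, 28]);
translate([149, 121, 859]) cube([267, 42, 28]);
translate([149, 121, 1185]) cube([267, 42, 28]);
translate([149, 121, 1511]) cube([267, 42, 28]);
translate([149, 121, 1837]) cube([267, 42, 28]);
translate([149, 121, 2163]) cube([267, 42, 28]);


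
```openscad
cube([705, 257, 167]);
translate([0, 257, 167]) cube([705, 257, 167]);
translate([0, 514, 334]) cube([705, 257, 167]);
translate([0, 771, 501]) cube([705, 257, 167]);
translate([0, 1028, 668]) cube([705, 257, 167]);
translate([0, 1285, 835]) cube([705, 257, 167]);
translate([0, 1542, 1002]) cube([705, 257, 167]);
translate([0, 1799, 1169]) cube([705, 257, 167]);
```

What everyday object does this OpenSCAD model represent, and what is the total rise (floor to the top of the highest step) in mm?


A staircase. The total rise is 1336 mm.

8 identical blocks, each offset up and back from the previous — a staircase. Each step is 167 mm tall and there are 8 of them, so the total rise is 8 × 167 = 1336 mm.


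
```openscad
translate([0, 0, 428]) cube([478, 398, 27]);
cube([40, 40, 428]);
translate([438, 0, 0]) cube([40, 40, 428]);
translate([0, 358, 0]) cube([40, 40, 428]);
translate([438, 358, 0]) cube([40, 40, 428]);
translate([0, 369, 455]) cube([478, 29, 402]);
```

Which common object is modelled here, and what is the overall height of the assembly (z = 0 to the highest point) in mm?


A chair. The overall height is 857 mm.

A slab on four corner posts with a tall panel at the back — a chair. The seat slab sits at z = 428 with thickness 27, and the 402 mm backrest starts at the seat top, so the overall height is 428 + 27 + 402 = 857 mm.


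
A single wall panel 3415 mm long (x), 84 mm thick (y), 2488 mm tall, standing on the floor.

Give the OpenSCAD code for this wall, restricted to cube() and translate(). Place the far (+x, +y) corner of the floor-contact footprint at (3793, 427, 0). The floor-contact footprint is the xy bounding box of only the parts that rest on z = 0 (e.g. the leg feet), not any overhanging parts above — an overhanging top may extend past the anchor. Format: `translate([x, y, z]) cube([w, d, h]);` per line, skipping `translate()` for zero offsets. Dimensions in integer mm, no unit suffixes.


translate([378, 343, 0]) cube([3415, 84, 2488]);


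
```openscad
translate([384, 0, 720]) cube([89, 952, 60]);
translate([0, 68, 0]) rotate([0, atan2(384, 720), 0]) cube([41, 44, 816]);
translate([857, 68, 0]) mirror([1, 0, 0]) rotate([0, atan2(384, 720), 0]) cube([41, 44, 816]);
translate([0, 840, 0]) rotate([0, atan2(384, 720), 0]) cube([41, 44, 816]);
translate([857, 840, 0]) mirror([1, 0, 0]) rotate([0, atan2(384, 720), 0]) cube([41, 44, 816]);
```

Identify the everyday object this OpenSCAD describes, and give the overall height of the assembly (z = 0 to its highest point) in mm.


A sawhorse. The overall height is 780 mm.

A beam across two mirrored pairs of raked legs — a sawhorse. The beam's underside is at z = 720 (matching the legs' vertical rise in atan2(384, 720)) and the beam is 60 mm tall, so its top is at 720 + 60 = 780 mm. The raked legs top out at the beam's underside, so that is the highest point.


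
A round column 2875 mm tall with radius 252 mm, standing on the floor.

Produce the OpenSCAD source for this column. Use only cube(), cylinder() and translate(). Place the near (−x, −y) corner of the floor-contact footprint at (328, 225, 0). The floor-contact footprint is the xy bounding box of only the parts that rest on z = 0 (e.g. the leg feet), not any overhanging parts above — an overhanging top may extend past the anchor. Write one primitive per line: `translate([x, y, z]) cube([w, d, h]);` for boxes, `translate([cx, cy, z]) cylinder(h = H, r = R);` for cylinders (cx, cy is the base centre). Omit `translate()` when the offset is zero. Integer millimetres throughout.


translate([580, 477, 0]) cylinder(h = 2875, r = 252);


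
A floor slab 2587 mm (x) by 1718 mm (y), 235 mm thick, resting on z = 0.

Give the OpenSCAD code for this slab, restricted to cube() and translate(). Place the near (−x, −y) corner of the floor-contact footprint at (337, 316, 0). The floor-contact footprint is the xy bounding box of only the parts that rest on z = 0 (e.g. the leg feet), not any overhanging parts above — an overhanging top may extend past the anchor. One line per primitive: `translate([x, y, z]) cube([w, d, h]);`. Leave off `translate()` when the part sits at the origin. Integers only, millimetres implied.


translate([337, 316, 0]) cube([2587, 1718, 235]);


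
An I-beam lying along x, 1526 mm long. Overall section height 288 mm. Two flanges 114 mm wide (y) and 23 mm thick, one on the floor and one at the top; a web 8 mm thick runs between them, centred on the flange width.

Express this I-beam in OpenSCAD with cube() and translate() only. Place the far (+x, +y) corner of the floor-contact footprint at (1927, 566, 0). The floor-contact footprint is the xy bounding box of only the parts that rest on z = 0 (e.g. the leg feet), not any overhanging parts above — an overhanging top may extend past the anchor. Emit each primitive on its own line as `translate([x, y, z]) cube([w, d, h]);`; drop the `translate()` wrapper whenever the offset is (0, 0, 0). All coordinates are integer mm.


translate([401, 452, 0]) cube([1526, 114, 23]);
translate([401, 505, 23]) cube([1526, 8, 242]);
translate([401, 452, 265]) cube([1526, 114, 23]);


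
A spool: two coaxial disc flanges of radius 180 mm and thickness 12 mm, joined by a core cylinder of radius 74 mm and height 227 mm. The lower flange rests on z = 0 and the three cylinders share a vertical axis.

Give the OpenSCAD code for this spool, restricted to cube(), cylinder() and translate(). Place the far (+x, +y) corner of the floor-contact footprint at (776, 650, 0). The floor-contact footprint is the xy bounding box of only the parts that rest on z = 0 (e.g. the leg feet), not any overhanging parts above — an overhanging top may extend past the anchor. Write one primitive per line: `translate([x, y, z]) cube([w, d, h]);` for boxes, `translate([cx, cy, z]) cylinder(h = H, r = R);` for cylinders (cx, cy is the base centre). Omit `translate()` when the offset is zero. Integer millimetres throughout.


translate([596, 470, 0]) cylinder(h = 12, r = 180);
translate([596, 470, 12]) cylinder(h = 227, r = 74);
translate([596, 470, 239]) cylinder(h = 12, r = 180);


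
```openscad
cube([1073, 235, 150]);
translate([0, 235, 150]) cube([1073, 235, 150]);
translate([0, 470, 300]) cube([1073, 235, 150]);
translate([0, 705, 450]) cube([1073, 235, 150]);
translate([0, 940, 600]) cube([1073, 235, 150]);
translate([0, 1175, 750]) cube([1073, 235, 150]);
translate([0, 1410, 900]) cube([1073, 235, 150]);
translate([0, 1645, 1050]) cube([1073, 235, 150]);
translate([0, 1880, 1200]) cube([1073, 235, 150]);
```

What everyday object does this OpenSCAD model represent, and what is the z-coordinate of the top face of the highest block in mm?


A staircase. The total rise is 1350 mm.

9 identical blocks, each offset up and back from the previous — a staircase. Each step is 150 mm tall and there are 9 of them, so the total rise is 9 × 150 = 1350 mm.


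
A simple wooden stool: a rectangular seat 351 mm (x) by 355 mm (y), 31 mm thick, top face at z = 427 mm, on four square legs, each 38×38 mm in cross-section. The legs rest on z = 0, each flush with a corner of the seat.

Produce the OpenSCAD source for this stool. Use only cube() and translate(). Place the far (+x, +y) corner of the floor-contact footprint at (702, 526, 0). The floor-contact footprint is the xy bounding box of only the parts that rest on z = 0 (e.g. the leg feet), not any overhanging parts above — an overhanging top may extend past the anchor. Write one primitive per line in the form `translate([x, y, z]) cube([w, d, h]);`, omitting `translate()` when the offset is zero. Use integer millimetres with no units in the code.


translate([351, 171, 396]) cube([351, 355, 31]);
translate([351, 171, 0]) cube([38, 38, 396]);
translate([664, 171, 0]) cube([38, 38, 396]);
translate([351, 488, 0]) cube([38, 38, 396]);
translate([664, 488, 0]) cube([38, 38, 396]);


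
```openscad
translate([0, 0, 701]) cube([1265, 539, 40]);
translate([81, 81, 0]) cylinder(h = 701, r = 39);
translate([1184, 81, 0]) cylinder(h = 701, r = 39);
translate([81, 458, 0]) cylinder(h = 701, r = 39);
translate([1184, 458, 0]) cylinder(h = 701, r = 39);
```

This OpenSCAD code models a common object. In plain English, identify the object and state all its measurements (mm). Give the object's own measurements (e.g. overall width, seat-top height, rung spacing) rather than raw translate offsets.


A rectangular dining table. The top is 1265×539×40 mm with its upper surface at z = 741 mm. It stands on four round legs of 78 mm diameter, each leg's bounding box inset 42 mm from the nearest pair of top edges, running from the floor to the underside of the top.


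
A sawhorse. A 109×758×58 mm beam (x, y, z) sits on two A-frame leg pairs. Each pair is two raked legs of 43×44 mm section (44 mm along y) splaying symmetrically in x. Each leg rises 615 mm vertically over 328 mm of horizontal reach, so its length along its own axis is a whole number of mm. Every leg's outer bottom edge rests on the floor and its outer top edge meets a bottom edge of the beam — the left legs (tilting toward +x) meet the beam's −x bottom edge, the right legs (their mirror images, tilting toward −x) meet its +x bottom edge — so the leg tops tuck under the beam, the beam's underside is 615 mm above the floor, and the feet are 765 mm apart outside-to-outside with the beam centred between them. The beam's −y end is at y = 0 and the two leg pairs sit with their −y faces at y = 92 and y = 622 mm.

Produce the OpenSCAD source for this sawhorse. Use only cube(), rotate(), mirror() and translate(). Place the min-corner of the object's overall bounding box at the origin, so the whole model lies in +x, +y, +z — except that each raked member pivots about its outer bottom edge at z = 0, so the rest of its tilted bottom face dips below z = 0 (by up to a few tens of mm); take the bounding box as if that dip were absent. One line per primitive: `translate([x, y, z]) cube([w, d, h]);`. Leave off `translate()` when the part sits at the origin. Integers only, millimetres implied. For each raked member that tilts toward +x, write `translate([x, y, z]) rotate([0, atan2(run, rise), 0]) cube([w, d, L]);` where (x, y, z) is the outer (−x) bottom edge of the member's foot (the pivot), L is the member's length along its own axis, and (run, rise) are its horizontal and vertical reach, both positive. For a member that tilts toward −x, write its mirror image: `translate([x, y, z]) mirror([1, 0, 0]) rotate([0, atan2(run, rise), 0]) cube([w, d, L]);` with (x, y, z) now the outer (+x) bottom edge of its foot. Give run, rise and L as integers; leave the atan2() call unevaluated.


translate([328, 0, 615]) cube([109, 758, 58]);
translate([0, 92, 0]) rotate([0, atan2(328, 615), 0]) cube([43, 44, 697]);
translate([765, 92, 0]) mirror([1, 0, 0]) rotate([0, atan2(328, 615), 0]) cube([43, 44, 697]);
translate([0, 622, 0]) rotate([0, atan2(328, 615), 0]) cube([43, 44, 697]);
translate([765, 622, 0]) mirror([1, 0, 0]) rotate([0, atan2(328, 615), 0]) cube([43, 44, 697]);
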